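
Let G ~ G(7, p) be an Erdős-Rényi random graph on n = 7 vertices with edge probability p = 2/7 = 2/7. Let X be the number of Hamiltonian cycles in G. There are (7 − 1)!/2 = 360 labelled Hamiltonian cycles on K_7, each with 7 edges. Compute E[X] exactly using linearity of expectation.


K_7 has (7 − 1)!/2 = 360 labelled Hamiltonian cycles.
For each such Hamiltonian cycle H, let X_H = 1 if all 7 edges of H are present in G. Then P[X_H = 1] = p^{7} = (2/7)^{7} = 128/823543.
By linearity: E[X] = Σ_H E[X_H] = 360 · p^{7} = 360 · 128/823543 = 46080/823543.
Numerically: E[X] ≈ 0.05595.

E[X] = 360 · (2/7)^{7} = 46080/823543 ≈ 0.05595.


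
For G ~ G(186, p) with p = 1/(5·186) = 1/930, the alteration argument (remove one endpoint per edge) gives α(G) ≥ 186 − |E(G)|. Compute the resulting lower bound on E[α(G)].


E[|E(G)|] = C(186, 2)·p = 17205 · (1/930) = 37/2.
E[α(G)] ≥ n − E[|E(G)|] = 186 − 37/2 = 335/2.
Numerically: ≈ 167.500000.
(This is only a lower bound; the true E[α(G)] may be larger.)

E[α(G)] ≥ 335/2 ≈ 167.500000.


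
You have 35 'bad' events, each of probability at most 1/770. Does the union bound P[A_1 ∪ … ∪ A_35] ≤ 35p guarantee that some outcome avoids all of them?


Union bound: P[∪_{i=1}^{35} A_i] ≤ Σ_i P[A_i] ≤ 35·p = 35·(1/770) = 1/22.
Numerically: 1/22 ≈ 0.04545.
Is 1/22 < 1? YES.
Since P[∪ A_i] ≤ 1/22 < 1, the complement has P[∩ A_i^c] ≥ 1 − 1/22 = 21/22 > 0, so some outcome avoids every A_i.

35·p = 1/22 ≈ 0.04545; existence CERTIFIED by the union bound.


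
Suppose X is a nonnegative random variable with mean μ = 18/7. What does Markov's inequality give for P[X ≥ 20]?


μ = E[X] = 18/7, a = 20.
Markov: P[X ≥ 20] ≤ μ/a = (18/7)/20 = 9/70.
Numerically: ≈ 0.129.
(Since a = 20 > μ = 2.571, the bound 9/70 is < 1 and informative.)

P[X ≥ 20] ≤ 9/70 ≈ 0.129.


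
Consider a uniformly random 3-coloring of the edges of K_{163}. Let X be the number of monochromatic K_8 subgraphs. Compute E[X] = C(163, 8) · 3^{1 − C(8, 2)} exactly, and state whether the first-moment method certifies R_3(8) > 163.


E[X] = C(163, 8) · 3^{1 − 28} = 10380216608892 · 3^{−27} = 10380216608892/7625597484987.
As a reduced fraction: E[X] = 128150822332/94143178827 ≈ 1.3612332.
Is E[X] < 1? NO.
Since E[X] ≥ 1, the first-moment bound is inconclusive at n = 163; it does NOT by itself certify R_3(8) > 163.

E[X] = 128150822332/94143178827 ≈ 1.3612332; E[X] ≥ 1; first-moment method inconclusive here.


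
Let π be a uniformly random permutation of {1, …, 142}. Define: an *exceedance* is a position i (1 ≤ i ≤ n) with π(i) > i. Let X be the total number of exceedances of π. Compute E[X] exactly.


Write X = Σ_{i=1}^{142} X_i, where X_i = 1_{π(i) > i}.
For each fixed i, π(i) is uniform over {1, …, 142} (marginal of a uniform permutation), so P[π(i) > i] = (n − i)/n. Summing: Σ_{i=1}^{142} (n − i)/n = (0 + 1 + … + 141)/142 = 142(142 − 1)/(2·142) = (142 − 1)/2.
Hence E[X] = Σ_{i=1}^{142} (142 − i)/142 = 141/2 ≈ 70.50000.

E[X] = 141/2 = 70.50000.


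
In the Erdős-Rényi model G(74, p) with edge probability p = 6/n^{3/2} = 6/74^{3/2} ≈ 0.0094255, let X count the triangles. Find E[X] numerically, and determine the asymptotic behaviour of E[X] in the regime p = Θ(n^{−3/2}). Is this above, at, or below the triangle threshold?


Number of potential triangles: C(74, 3) = 64824.
Each occurs with probability p³ ≈ (0.0094255)³ ≈ 8.3735769e-07.
By linearity: E[X] = C(74, 3)·p³ ≈ 64824 · 8.3735769e-07 ≈ 0.05428.
Since α = 3/2 > 1, p = c/n^{3/2} = o(1/n) is below the triangle threshold p ~ 1/n. Asymptotically E[X] ~ (c³/6)·n^{3(1−α)} = (6³/6)·n^{-1.5} → 0, so by Markov's inequality G has no triangles w.h.p.

E[X] ≈ 0.05428; in regime p = Θ(1/n^{3/2}) E[X] tends to 0 (below the triangle threshold p ~ 1/n).


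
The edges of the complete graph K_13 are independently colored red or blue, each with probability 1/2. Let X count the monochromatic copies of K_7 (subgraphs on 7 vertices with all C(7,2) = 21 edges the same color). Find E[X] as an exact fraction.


Let X = Σ_S X_S over the C(13, 7) = 1716 subsets S of size 7, where X_S = 1 if the K_7 on S is monochromatic.
For a fixed S, the K_7 on S has C(7, 2) = 21 edges. P[all 21 edges red] = (1/2)^21, and likewise for blue, so P[monochromatic] = 2·(1/2)^21 = 2^{1 − 21} = 1/1048576.
By linearity of expectation: E[X] = C(13, 7) · 2^{1 − 21} = 1716 · 1/1048576 = 429/262144.
Numerically: E[X] ≈ 0.002.

E[X] = C(13,7)·2^(1−C(7,2)) = 429/262144 ≈ 0.002.


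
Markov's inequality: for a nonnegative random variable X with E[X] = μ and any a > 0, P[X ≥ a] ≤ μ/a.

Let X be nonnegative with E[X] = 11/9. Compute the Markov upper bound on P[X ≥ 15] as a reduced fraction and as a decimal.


μ = E[X] = 11/9, a = 15.
Markov: P[X ≥ 15] ≤ μ/a = (11/9)/15 = 11/135.
Numerically: ≈ 0.0815.
(Since a = 15 > μ = 1.2222, the bound 11/135 is < 1 and informative.)

P[X ≥ 15] ≤ 11/135 ≈ 0.0815.


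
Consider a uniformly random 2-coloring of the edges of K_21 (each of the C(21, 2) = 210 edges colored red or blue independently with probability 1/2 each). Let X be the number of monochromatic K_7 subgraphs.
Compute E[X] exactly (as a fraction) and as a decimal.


Let X = Σ_S X_S over the C(21, 7) = 116280 subsets S of size 7, where X_S = 1 if the K_7 on S is monochromatic.
For a fixed S, the K_7 on S has C(7, 2) = 21 edges. P[all 21 edges red] = (1/2)^21, and likewise for blue, so P[monochromatic] = 2·(1/2)^21 = 2^{1 − 21} = 1/1048576.
By linearity: E[X] = C(21, 7) · 2^{1 − 21} = 116280 · 1/1048576 = 14535/131072.
Numerically: E[X] ≈ 0.111.

E[X] = C(21,7)·2^(1−C(7,2)) = 14535/131072 ≈ 0.111.


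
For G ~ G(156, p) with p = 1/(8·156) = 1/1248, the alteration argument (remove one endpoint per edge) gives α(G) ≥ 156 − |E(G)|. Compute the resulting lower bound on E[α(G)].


E[|E(G)|] = C(156, 2)·p = 12090 · (1/1248) = 155/16.
E[α(G)] ≥ n − E[|E(G)|] = 156 − 155/16 = 2341/16.
Numerically: ≈ 146.312500.
(This is only a lower bound; the true E[α(G)] may be larger.)

E[α(G)] ≥ 2341/16 ≈ 146.312500.


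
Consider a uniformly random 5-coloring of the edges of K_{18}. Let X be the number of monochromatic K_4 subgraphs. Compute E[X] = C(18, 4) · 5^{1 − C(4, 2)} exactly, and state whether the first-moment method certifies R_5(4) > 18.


E[X] = C(18, 4) · 5^{1 − 6} = 3060 · 5^{−5} = 3060/3125.
As a reduced fraction: E[X] = 612/625 ≈ 0.9792000.
Is E[X] < 1? YES.
Since E[X] < 1, there exists a 5-coloring of K_{18} with no monochromatic K_4; hence R_5(4) > 18.

E[X] = 612/625 ≈ 0.9792000; E[X] < 1, so R_5(4) > 18.


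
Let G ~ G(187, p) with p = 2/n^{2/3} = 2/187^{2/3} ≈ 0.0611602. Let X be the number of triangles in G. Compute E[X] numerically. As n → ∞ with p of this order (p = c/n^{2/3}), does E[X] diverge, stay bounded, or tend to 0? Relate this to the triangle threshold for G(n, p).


Number of potential triangles: C(187, 3) = 1072445.
Each occurs with probability p³ ≈ (0.0611602)³ ≈ 2.28774057e-04.
By linearity: E[X] = C(187, 3)·p³ ≈ 1072445 · 2.28774057e-04 ≈ 245.347594.
Since α = 2/3 < 1, p = c/n^{2/3} ≫ 1/n is above the triangle threshold p ~ 1/n. Asymptotically E[X] ~ (c³/6)·n^{3(1−α)} = (2³/6)·n^{1} → ∞; triangles are abundant w.h.p.

E[X] ≈ 245.347594; in regime p = Θ(1/n^{2/3}) E[X] diverges (above the triangle threshold p ~ 1/n).


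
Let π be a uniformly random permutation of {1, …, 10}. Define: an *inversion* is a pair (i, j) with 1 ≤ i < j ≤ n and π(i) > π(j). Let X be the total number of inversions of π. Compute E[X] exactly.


Write X = Σ X_I over the C(10, 2) = 45 pairs i < j, with X_I the indicator of one inversion.
There are 45 indicators.
For each fixed pair i < j, the values π(i) and π(j) are two distinct elements of {1, …, 10} in uniformly random order; by symmetry P[π(i) > π(j)] = 1/2.
By linearity: E[X] = 45 · (1/2) = C(10, 2) · (1/2) = 45/2 = 45/2 ≈ 22.50000.

E[X] = 45/2 = 22.50000.


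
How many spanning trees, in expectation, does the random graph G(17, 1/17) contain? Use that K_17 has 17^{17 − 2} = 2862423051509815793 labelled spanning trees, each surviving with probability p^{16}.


K_17 has 17^{17 − 2} = 2862423051509815793 labelled spanning trees.
For each such spanning tree H, let X_H = 1 if all 16 edges of H are present in G. Then P[X_H = 1] = p^{16} = (1/17)^{16} = 1/48661191875666868481.
By linearity: E[X] = Σ_H E[X_H] = 2862423051509815793 · p^{16} = 2862423051509815793 · 1/48661191875666868481 = 1/17.
Numerically: E[X] ≈ 0.058824.

E[X] = 2862423051509815793 · (1/17)^{16} = 1/17 ≈ 0.058824.


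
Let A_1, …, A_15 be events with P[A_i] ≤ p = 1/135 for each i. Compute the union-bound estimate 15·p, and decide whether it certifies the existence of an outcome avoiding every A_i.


Union bound: P[∪_{i=1}^{15} A_i] ≤ Σ_i P[A_i] ≤ 15·p = 15·(1/135) = 1/9.
Numerically: 1/9 ≈ 0.1111111.
Is 1/9 < 1? YES.
Since P[∪ A_i] ≤ 1/9 < 1, the complement has P[∩ A_i^c] ≥ 1 − 1/9 = 8/9 > 0, so some outcome avoids every A_i.

15·p = 1/9 ≈ 0.1111111; existence CERTIFIED by the union bound.


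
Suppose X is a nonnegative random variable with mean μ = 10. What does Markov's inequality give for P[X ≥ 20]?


μ = E[X] = 10, a = 20.
Markov: P[X ≥ 20] ≤ μ/a = (10)/20 = 1/2.
Numerically: ≈ 0.5000.
(Since a = 20 > μ = 10.0000, the bound 1/2 is < 1 and informative.)

P[X ≥ 20] ≤ 1/2 ≈ 0.5000.


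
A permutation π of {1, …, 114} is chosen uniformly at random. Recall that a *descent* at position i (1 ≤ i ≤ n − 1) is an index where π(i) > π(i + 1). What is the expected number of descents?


Write X = Σ X_I over i = 1, …, 113, with X_I the indicator of one descent.
There are 113 indicators.
For each fixed i, the pair (π(i), π(i+1)) is a uniformly random ordered pair of distinct values from {1, …, 114}; by symmetry P[π(i) > π(i+1)] = 1/2.
By linearity: E[X] = 113 · (1/2) = (114 − 1) · (1/2) = 113/2 ≈ 56.500.

E[X] = 113/2 = 56.500.


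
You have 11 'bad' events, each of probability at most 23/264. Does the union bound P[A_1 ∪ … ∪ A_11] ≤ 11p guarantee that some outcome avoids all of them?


Union bound: P[∪_{i=1}^{11} A_i] ≤ Σ_i P[A_i] ≤ 11·p = 11·(23/264) = 23/24.
Numerically: 23/24 ≈ 0.95833.
Is 23/24 < 1? YES.
Since P[∪ A_i] ≤ 23/24 < 1, the complement has P[∩ A_i^c] ≥ 1 − 23/24 = 1/24 > 0, so some outcome avoids every A_i.

11·p = 23/24 ≈ 0.95833; existence CERTIFIED by the union bound.


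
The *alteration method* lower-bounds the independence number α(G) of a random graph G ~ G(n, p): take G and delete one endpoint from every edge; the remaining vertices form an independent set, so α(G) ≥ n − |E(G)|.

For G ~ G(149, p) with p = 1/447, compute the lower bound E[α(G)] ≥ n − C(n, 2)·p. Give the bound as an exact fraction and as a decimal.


E[|E(G)|] = C(149, 2)·p = 11026 · (1/447) = 74/3.
E[α(G)] ≥ n − E[|E(G)|] = 149 − 74/3 = 373/3.
Numerically: ≈ 124.333333.
(This is only a lower bound; the true E[α(G)] may be larger.)

E[α(G)] ≥ 373/3 ≈ 124.333333.


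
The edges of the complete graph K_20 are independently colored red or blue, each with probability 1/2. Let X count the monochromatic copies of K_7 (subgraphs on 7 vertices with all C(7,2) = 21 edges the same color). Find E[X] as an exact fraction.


Let X = Σ_S X_S over the C(20, 7) = 77520 subsets S of size 7, where X_S = 1 if the K_7 on S is monochromatic.
For a fixed S, the K_7 on S has C(7, 2) = 21 edges. P[all 21 edges red] = (1/2)^21, and likewise for blue, so P[monochromatic] = 2·(1/2)^21 = 2^{1 − 21} = 1/1048576.
By linearity: E[X] = C(20, 7) · 2^{1 − 21} = 77520 · 1/1048576 = 4845/65536.
Numerically: E[X] ≈ 0.0739.

E[X] = C(20,7)·2^(1−C(7,2)) = 4845/65536 ≈ 0.0739.


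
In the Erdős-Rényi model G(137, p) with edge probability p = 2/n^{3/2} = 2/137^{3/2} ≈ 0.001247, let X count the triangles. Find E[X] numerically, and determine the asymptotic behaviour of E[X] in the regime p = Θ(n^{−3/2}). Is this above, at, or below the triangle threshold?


Number of potential triangles: C(137, 3) = 419220.
Each occurs with probability p³ ≈ (0.001247)³ ≈ 1.940204e-09.
By linearity: E[X] = C(137, 3)·p³ ≈ 419220 · 1.940204e-09 ≈ 0.0008.
Since α = 3/2 > 1, p = c/n^{3/2} = o(1/n) is below the triangle threshold p ~ 1/n. Asymptotically E[X] ~ (c³/6)·n^{3(1−α)} = (2³/6)·n^{-1.5} → 0, so by Markov's inequality G has no triangles w.h.p.

E[X] ≈ 0.0008; in regime p = Θ(1/n^{3/2}) E[X] tends to 0 (below the triangle threshold p ~ 1/n).


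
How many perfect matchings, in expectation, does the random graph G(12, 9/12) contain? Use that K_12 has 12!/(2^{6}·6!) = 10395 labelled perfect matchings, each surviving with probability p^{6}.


K_12 has 12!/(2^{6}·6!) = 10395 labelled perfect matchings.
For each such perfect matching H, let X_H = 1 if all 6 edges of H are present in G. Then P[X_H = 1] = p^{6} = (3/4)^{6} = 729/4096.
By linearity: E[X] = Σ_H E[X_H] = 10395 · p^{6} = 10395 · 729/4096 = 7577955/4096.
Numerically: E[X] ≈ 1850.

E[X] = 10395 · (3/4)^{6} = 7577955/4096 ≈ 1850.


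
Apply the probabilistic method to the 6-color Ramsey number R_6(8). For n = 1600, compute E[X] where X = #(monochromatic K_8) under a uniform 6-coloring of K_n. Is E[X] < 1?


E[X] = C(1600, 8) · 6^{1 − 28} = 1046712188466516943800 · 6^{−27} = 1046712188466516943800/1023490369077469249536.
As a reduced fraction: E[X] = 4845889761419059925/4738381338321616896 ≈ 1.02269.
Is E[X] < 1? NO.
Since E[X] ≥ 1, the first-moment bound is inconclusive at n = 1600; it does NOT by itself certify R_6(8) > 1600.

E[X] = 4845889761419059925/4738381338321616896 ≈ 1.02269; E[X] ≥ 1; first-moment method inconclusive here.


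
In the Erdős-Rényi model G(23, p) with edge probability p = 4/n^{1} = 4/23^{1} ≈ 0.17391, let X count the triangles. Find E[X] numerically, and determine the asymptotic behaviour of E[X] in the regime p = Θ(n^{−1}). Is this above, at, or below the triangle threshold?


Number of potential triangles: C(23, 3) = 1771.
Each occurs with probability p³ ≈ (0.17391)³ ≈ 5.2601299e-03.
By linearity: E[X] = C(23, 3)·p³ ≈ 1771 · 5.2601299e-03 ≈ 9.31569.
Here α = 1, so p = 4/n is exactly at the triangle threshold p ~ 1/n. Asymptotically E[X] → c³/6 = 4³/6 = 32/3 ≈ 10.66667, a bounded constant. In this regime the triangle count is asymptotically Poisson(c³/6).

E[X] ≈ 9.31569; in regime p = Θ(1/n^{1}) E[X] stays bounded (at the triangle threshold p ~ 1/n).


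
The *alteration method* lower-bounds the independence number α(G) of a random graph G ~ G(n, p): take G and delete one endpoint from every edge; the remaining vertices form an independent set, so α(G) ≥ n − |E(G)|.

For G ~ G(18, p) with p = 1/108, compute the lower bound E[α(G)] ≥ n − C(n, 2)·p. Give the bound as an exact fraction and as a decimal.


E[|E(G)|] = C(18, 2)·p = 153 · (1/108) = 17/12.
E[α(G)] ≥ n − E[|E(G)|] = 18 − 17/12 = 199/12.
Numerically: ≈ 16.5833.
(This is only a lower bound; the true E[α(G)] may be larger.)

E[α(G)] ≥ 199/12 ≈ 16.5833.


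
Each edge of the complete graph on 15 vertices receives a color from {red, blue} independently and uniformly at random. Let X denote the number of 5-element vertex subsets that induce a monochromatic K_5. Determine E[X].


Let X = Σ_S X_S over the C(15, 5) = 3003 subsets S of size 5, where X_S = 1 if the K_5 on S is monochromatic.
For a fixed S, the K_5 on S has C(5, 2) = 10 edges. P[all 10 edges red] = (1/2)^10, and likewise for blue, so P[monochromatic] = 2·(1/2)^10 = 2^{1 − 10} = 1/512.
By linearity: E[X] = C(15, 5) · 2^{1 − 10} = 3003 · 1/512 = 3003/512.
Numerically: E[X] ≈ 5.865234.

E[X] = C(15,5)·2^(1−C(5,2)) = 3003/512 ≈ 5.865234.


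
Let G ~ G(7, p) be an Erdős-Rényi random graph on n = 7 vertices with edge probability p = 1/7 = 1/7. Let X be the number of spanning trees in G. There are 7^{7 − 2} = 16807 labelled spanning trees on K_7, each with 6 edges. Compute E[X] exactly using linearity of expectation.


K_7 has 7^{7 − 2} = 16807 labelled spanning trees.
For each such spanning tree H, let X_H = 1 if all 6 edges of H are present in G. Then P[X_H = 1] = p^{6} = (1/7)^{6} = 1/117649.
By linearity: E[X] = Σ_H E[X_H] = 16807 · p^{6} = 16807 · 1/117649 = 1/7.
Numerically: E[X] ≈ 0.1429.

E[X] = 16807 · (1/7)^{6} = 1/7 ≈ 0.1429.


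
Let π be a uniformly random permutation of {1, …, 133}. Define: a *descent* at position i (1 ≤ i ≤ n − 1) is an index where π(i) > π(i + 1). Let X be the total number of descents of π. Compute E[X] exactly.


Write X = Σ X_I over i = 1, …, 132, with X_I the indicator of one descent.
There are 132 indicators.
For each fixed i, the pair (π(i), π(i+1)) is a uniformly random ordered pair of distinct values from {1, …, 133}; by symmetry P[π(i) > π(i+1)] = 1/2.
By linearity: E[X] = 132 · (1/2) = (133 − 1) · (1/2) = 66 ≈ 66.0000.

E[X] = 66 = 66.0000.


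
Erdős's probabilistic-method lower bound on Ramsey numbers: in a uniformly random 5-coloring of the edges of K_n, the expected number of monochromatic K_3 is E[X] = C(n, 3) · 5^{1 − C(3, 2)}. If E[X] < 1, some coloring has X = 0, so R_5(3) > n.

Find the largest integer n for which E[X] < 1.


We need C(n, 3) · 5^{1 − 3} < 1, i.e. C(n, 3) < 5^{3 − 1} = 25.
Check values of n near the boundary:
  n = 3: C(3, 3) = 1; 1 < 25? YES
  n = 4: C(4, 3) = 4; 4 < 25? YES
  n = 5: C(5, 3) = 10; 10 < 25? YES
  n = 6: C(6, 3) = 20; 20 < 25? YES
  n = 7: C(7, 3) = 35; 35 < 25? NO
  n = 8: C(8, 3) = 56; 56 < 25? NO
The largest n with C(n, 3) < 25 is n = 6 (where E[X] = 4/5 ≈ 0.800). Hence R_5(3) > 6, i.e. R_5(3) ≥ 7.

Largest n = 6; hence R_5(3) > 6.


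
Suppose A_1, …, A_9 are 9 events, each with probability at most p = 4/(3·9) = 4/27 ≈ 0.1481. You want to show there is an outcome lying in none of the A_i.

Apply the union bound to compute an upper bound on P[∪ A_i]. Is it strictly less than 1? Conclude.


Union bound: P[∪_{i=1}^{9} A_i] ≤ Σ_i P[A_i] ≤ 9·p = 9·(4/27) = 4/3.
Numerically: 4/3 ≈ 1.3333.
Is 4/3 < 1? NO.
Since the bound 4/3 is ≥ 1, the union bound is uninformative here; it does NOT by itself certify existence.

9·p = 4/3 ≈ 1.3333; existence NOT certified by the union bound.


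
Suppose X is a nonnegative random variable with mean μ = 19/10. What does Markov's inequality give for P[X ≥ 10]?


μ = E[X] = 19/10, a = 10.
Markov: P[X ≥ 10] ≤ μ/a = (19/10)/10 = 19/100.
Numerically: ≈ 0.190.
(Since a = 10 > μ = 1.900, the bound 19/100 is < 1 and informative.)

P[X ≥ 10] ≤ 19/100 ≈ 0.190.


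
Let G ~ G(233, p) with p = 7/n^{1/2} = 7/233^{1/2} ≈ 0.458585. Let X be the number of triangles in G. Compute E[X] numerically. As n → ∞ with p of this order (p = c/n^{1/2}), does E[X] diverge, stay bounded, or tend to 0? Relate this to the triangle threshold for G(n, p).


Number of potential triangles: C(233, 3) = 2081156.
Each occurs with probability p³ ≈ (0.458585)³ ≈ 9.64406744e-02.
By linearity: E[X] = C(233, 3)·p³ ≈ 2081156 · 9.64406744e-02 ≈ 200708.088084.
Since α = 1/2 < 1, p = c/n^{1/2} ≫ 1/n is above the triangle threshold p ~ 1/n. Asymptotically E[X] ~ (c³/6)·n^{3(1−α)} = (7³/6)·n^{1.5} → ∞; triangles are abundant w.h.p.

E[X] ≈ 200708.088084; in regime p = Θ(1/n^{1/2}) E[X] diverges (above the triangle threshold p ~ 1/n).


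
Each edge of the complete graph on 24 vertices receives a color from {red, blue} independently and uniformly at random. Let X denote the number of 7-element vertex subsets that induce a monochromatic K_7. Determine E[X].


Let X = Σ_S X_S over the C(24, 7) = 346104 subsets S of size 7, where X_S = 1 if the K_7 on S is monochromatic.
For a fixed S, the K_7 on S has C(7, 2) = 21 edges. P[all 21 edges red] = (1/2)^21, and likewise for blue, so P[monochromatic] = 2·(1/2)^21 = 2^{1 − 21} = 1/1048576.
Summing: E[X] = C(24, 7) · 2^{1 − 21} = 346104 · 1/1048576 = 43263/131072.
Numerically: E[X] ≈ 0.3301.

E[X] = C(24,7)·2^(1−C(7,2)) = 43263/131072 ≈ 0.3301.


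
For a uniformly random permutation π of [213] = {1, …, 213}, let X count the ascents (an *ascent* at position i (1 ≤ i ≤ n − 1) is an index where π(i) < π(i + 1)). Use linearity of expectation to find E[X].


Write X = Σ X_I over i = 1, …, 212, with X_I the indicator of one ascent.
There are 212 indicators.
For each fixed i, the pair (π(i), π(i+1)) is a uniformly random ordered pair of distinct values from {1, …, 213}; by symmetry P[π(i) < π(i+1)] = 1/2.
By linearity: E[X] = 212 · (1/2) = (213 − 1) · (1/2) = 106 ≈ 106.00000.

E[X] = 106 = 106.00000.


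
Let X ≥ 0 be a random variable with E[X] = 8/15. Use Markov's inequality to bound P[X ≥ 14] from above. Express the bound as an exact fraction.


μ = E[X] = 8/15, a = 14.
Markov: P[X ≥ 14] ≤ μ/a = (8/15)/14 = 4/105.
Numerically: ≈ 0.038.
(Since a = 14 > μ = 0.533, the bound 4/105 is < 1 and informative.)

P[X ≥ 14] ≤ 4/105 ≈ 0.038.


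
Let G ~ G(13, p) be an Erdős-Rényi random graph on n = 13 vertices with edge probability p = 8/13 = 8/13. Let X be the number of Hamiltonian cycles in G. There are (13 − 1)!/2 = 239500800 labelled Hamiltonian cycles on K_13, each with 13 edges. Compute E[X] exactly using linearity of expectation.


K_13 has (13 − 1)!/2 = 239500800 labelled Hamiltonian cycles.
For each such Hamiltonian cycle H, let X_H = 1 if all 13 edges of H are present in G. Then P[X_H = 1] = p^{13} = (8/13)^{13} = 549755813888/302875106592253.
By linearity of expectation: E[X] = Σ_H E[X_H] = 239500800 · p^{13} = 239500800 · 549755813888/302875106592253 = 131666957230827110400/302875106592253.
Numerically: E[X] ≈ 434724.

E[X] = 239500800 · (8/13)^{13} = 131666957230827110400/302875106592253 ≈ 434724.


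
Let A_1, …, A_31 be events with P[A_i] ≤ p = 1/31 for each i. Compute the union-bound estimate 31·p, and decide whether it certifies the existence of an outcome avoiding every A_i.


Union bound: P[∪_{i=1}^{31} A_i] ≤ Σ_i P[A_i] ≤ 31·p = 31·(1/31) = 1.
Numerically: 1 ≈ 1.000.
Is 1 < 1? NO.
Since the bound 1 is ≥ 1, the union bound is uninformative here; it does NOT by itself certify existence.

31·p = 1 ≈ 1.000; existence NOT certified by the union bound.


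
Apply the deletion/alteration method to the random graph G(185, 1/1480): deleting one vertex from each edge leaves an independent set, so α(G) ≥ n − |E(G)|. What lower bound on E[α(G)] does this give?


E[|E(G)|] = C(185, 2)·p = 17020 · (1/1480) = 23/2.
E[α(G)] ≥ n − E[|E(G)|] = 185 − 23/2 = 347/2.
Numerically: ≈ 173.50000.
(This is only a lower bound; the true E[α(G)] may be larger.)

E[α(G)] ≥ 347/2 ≈ 173.50000.


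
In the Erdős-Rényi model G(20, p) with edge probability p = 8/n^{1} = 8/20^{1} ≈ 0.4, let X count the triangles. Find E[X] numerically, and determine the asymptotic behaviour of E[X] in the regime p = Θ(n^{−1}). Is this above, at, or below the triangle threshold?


Number of potential triangles: C(20, 3) = 1140.
Each occurs with probability p³ ≈ (0.4)³ ≈ 6.4000000e-02.
By linearity: E[X] = C(20, 3)·p³ ≈ 1140 · 6.4000000e-02 ≈ 72.96000.
Here α = 1, so p = 8/n is exactly at the triangle threshold p ~ 1/n. Asymptotically E[X] → c³/6 = 8³/6 = 256/3 ≈ 85.33333, a bounded constant. In this regime the triangle count is asymptotically Poisson(c³/6).

E[X] ≈ 72.96000; in regime p = Θ(1/n^{1}) E[X] stays bounded (at the triangle threshold p ~ 1/n).


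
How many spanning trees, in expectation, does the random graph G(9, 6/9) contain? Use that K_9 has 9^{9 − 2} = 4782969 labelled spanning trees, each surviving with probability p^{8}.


K_9 has 9^{9 − 2} = 4782969 labelled spanning trees.
For each such spanning tree H, let X_H = 1 if all 8 edges of H are present in G. Then P[X_H = 1] = p^{8} = (2/3)^{8} = 256/6561.
By linearity: E[X] = Σ_H E[X_H] = 4782969 · p^{8} = 4782969 · 256/6561 = 186624.
Numerically: E[X] ≈ 1.8662e+05.

E[X] = 4782969 · (2/3)^{8} = 186624 ≈ 1.8662e+05.


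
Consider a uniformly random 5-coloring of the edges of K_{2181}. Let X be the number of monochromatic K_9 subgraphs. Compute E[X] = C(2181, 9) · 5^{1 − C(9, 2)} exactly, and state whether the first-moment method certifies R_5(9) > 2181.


E[X] = C(2181, 9) · 5^{1 − 36} = 3026635205263909847920400 · 5^{−35} = 3026635205263909847920400/2910383045673370361328125.
As a reduced fraction: E[X] = 121065408210556393916816/116415321826934814453125 ≈ 1.039944.
Is E[X] < 1? NO.
Since E[X] ≥ 1, the first-moment bound is inconclusive at n = 2181; it does NOT by itself certify R_5(9) > 2181.

E[X] = 121065408210556393916816/116415321826934814453125 ≈ 1.039944; E[X] ≥ 1; first-moment method inconclusive here.


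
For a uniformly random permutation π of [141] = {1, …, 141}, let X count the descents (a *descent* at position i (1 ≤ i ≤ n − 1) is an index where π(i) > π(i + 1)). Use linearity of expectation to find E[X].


Write X = Σ X_I over i = 1, …, 140, with X_I the indicator of one descent.
There are 140 indicators.
For each fixed i, the pair (π(i), π(i+1)) is a uniformly random ordered pair of distinct values from {1, …, 141}; by symmetry P[π(i) > π(i+1)] = 1/2.
By linearity: E[X] = 140 · (1/2) = (141 − 1) · (1/2) = 70 ≈ 70.00000.

E[X] = 70 = 70.00000.


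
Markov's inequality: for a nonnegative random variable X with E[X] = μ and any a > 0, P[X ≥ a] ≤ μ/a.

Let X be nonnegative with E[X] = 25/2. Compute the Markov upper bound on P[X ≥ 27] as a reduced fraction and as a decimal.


μ = E[X] = 25/2, a = 27.
Markov: P[X ≥ 27] ≤ μ/a = (25/2)/27 = 25/54.
Numerically: ≈ 0.4630.
(Since a = 27 > μ = 12.5000, the bound 25/54 is < 1 and informative.)

P[X ≥ 27] ≤ 25/54 ≈ 0.4630.


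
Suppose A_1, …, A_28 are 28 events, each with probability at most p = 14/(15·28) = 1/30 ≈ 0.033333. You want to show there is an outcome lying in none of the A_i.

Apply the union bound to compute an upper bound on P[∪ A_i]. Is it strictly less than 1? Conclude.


Union bound: P[∪_{i=1}^{28} A_i] ≤ Σ_i P[A_i] ≤ 28·p = 28·(1/30) = 14/15.
Numerically: 14/15 ≈ 0.933333.
Is 14/15 < 1? YES.
Since P[∪ A_i] ≤ 14/15 < 1, the complement has P[∩ A_i^c] ≥ 1 − 14/15 = 1/15 > 0, so some outcome avoids every A_i.

28·p = 14/15 ≈ 0.933333; existence CERTIFIED by the union bound.


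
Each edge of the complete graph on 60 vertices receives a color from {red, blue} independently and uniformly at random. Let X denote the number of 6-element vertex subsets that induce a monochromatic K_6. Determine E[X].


Let X = Σ_S X_S over the C(60, 6) = 50063860 subsets S of size 6, where X_S = 1 if the K_6 on S is monochromatic.
For a fixed S, the K_6 on S has C(6, 2) = 15 edges. P[all 15 edges red] = (1/2)^15, and likewise for blue, so P[monochromatic] = 2·(1/2)^15 = 2^{1 − 15} = 1/16384.
Summing: E[X] = C(60, 6) · 2^{1 − 15} = 50063860 · 1/16384 = 12515965/4096.
Numerically: E[X] ≈ 3055.6555.

E[X] = C(60,6)·2^(1−C(6,2)) = 12515965/4096 ≈ 3055.6555.


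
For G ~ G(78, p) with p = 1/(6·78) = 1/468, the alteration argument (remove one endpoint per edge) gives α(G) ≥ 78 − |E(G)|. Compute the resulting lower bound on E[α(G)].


E[|E(G)|] = C(78, 2)·p = 3003 · (1/468) = 77/12.
E[α(G)] ≥ n − E[|E(G)|] = 78 − 77/12 = 859/12.
Numerically: ≈ 71.58333.
(This is only a lower bound; the true E[α(G)] may be larger.)

E[α(G)] ≥ 859/12 ≈ 71.58333.


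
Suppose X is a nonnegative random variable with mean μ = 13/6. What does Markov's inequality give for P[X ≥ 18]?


μ = E[X] = 13/6, a = 18.
Markov: P[X ≥ 18] ≤ μ/a = (13/6)/18 = 13/108.
Numerically: ≈ 0.12037.
(Since a = 18 > μ = 2.16667, the bound 13/108 is < 1 and informative.)

P[X ≥ 18] ≤ 13/108 ≈ 0.12037.


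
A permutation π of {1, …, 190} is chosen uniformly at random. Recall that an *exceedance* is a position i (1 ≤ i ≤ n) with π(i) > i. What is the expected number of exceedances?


Write X = Σ_{i=1}^{190} X_i, where X_i = 1_{π(i) > i}.
For each fixed i, π(i) is uniform over {1, …, 190} (marginal of a uniform permutation), so P[π(i) > i] = (n − i)/n. Summing: Σ_{i=1}^{190} (n − i)/n = (0 + 1 + … + 189)/190 = 190(190 − 1)/(2·190) = (190 − 1)/2.
Hence E[X] = Σ_{i=1}^{190} (190 − i)/190 = 189/2 ≈ 94.500000.

E[X] = 189/2 = 94.500000.


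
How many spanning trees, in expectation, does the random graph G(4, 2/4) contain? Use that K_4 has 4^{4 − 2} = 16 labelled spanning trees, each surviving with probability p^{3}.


K_4 has 4^{4 − 2} = 16 labelled spanning trees.
For each such spanning tree H, let X_H = 1 if all 3 edges of H are present in G. Then P[X_H = 1] = p^{3} = (1/2)^{3} = 1/8.
By linearity: E[X] = Σ_H E[X_H] = 16 · p^{3} = 16 · 1/8 = 2.
Numerically: E[X] ≈ 2.

E[X] = 16 · (1/2)^{3} = 2 ≈ 2.


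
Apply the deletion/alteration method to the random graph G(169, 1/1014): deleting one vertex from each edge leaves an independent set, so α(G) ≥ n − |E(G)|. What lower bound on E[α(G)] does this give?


E[|E(G)|] = C(169, 2)·p = 14196 · (1/1014) = 14.
E[α(G)] ≥ n − E[|E(G)|] = 169 − 14 = 155.
Numerically: ≈ 155.000000.
(This is only a lower bound; the true E[α(G)] may be larger.)

E[α(G)] ≥ 155 ≈ 155.000000.


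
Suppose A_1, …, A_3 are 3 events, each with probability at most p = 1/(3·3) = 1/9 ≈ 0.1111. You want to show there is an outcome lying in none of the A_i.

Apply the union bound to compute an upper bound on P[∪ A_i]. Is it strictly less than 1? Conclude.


Union bound: P[∪_{i=1}^{3} A_i] ≤ Σ_i P[A_i] ≤ 3·p = 3·(1/9) = 1/3.
Numerically: 1/3 ≈ 0.3333.
Is 1/3 < 1? YES.
Since P[∪ A_i] ≤ 1/3 < 1, the complement has P[∩ A_i^c] ≥ 1 − 1/3 = 2/3 > 0, so some outcome avoids every A_i.

3·p = 1/3 ≈ 0.3333; existence CERTIFIED by the union bound.


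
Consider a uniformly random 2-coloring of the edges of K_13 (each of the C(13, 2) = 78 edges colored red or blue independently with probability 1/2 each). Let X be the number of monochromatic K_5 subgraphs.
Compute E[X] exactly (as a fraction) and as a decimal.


Let X = Σ_S X_S over the C(13, 5) = 1287 subsets S of size 5, where X_S = 1 if the K_5 on S is monochromatic.
For a fixed S, the K_5 on S has C(5, 2) = 10 edges. P[all 10 edges red] = (1/2)^10, and likewise for blue, so P[monochromatic] = 2·(1/2)^10 = 2^{1 − 10} = 1/512.
By linearity: E[X] = C(13, 5) · 2^{1 − 10} = 1287 · 1/512 = 1287/512.
Numerically: E[X] ≈ 2.514.

E[X] = C(13,5)·2^(1−C(5,2)) = 1287/512 ≈ 2.514.


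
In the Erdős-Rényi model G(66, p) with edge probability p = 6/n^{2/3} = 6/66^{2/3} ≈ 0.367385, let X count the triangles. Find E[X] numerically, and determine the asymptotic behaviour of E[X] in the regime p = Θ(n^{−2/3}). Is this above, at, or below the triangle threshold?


Number of potential triangles: C(66, 3) = 45760.
Each occurs with probability p³ ≈ (0.367385)³ ≈ 4.95867769e-02.
By linearity: E[X] = C(66, 3)·p³ ≈ 45760 · 4.95867769e-02 ≈ 2269.090909.
Since α = 2/3 < 1, p = c/n^{2/3} ≫ 1/n is above the triangle threshold p ~ 1/n. Asymptotically E[X] ~ (c³/6)·n^{3(1−α)} = (6³/6)·n^{1} → ∞; triangles are abundant w.h.p.

E[X] ≈ 2269.090909; in regime p = Θ(1/n^{2/3}) E[X] diverges (above the triangle threshold p ~ 1/n).


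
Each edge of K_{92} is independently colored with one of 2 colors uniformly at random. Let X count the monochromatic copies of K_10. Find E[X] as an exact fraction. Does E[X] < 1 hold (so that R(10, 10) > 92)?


E[X] = C(92, 10) · 2^{1 − 45} = 7210666060598 · 2^{−44} = 7210666060598/17592186044416.
As a reduced fraction: E[X] = 3605333030299/8796093022208 ≈ 0.409879.
Is E[X] < 1? YES.
Since E[X] < 1, there exists a 2-coloring of K_{92} with no monochromatic K_10; hence R(10, 10) > 92.

E[X] = 3605333030299/8796093022208 ≈ 0.409879; E[X] < 1, so R(10, 10) > 92.


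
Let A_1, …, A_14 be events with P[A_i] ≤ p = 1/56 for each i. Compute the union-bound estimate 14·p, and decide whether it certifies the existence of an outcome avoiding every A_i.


Union bound: P[∪_{i=1}^{14} A_i] ≤ Σ_i P[A_i] ≤ 14·p = 14·(1/56) = 1/4.
Numerically: 1/4 ≈ 0.250.
Is 1/4 < 1? YES.
Since P[∪ A_i] ≤ 1/4 < 1, the complement has P[∩ A_i^c] ≥ 1 − 1/4 = 3/4 > 0, so some outcome avoids every A_i.

14·p = 1/4 ≈ 0.250; existence CERTIFIED by the union bound.


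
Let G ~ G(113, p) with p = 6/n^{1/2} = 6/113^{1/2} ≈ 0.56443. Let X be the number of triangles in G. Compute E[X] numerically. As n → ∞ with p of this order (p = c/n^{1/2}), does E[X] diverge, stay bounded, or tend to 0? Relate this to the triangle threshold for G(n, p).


Number of potential triangles: C(113, 3) = 234136.
Each occurs with probability p³ ≈ (0.56443)³ ≈ 1.7981921e-01.
By linearity: E[X] = C(113, 3)·p³ ≈ 234136 · 1.7981921e-01 ≈ 42102.15061.
Since α = 1/2 < 1, p = c/n^{1/2} ≫ 1/n is above the triangle threshold p ~ 1/n. Asymptotically E[X] ~ (c³/6)·n^{3(1−α)} = (6³/6)·n^{1.5} → ∞; triangles are abundant w.h.p.

E[X] ≈ 42102.15061; in regime p = Θ(1/n^{1/2}) E[X] diverges (above the triangle threshold p ~ 1/n).


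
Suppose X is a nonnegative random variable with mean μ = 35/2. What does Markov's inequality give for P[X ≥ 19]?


μ = E[X] = 35/2, a = 19.
Markov: P[X ≥ 19] ≤ μ/a = (35/2)/19 = 35/38.
Numerically: ≈ 0.92105.
(Since a = 19 > μ = 17.50000, the bound 35/38 is < 1 and informative.)

P[X ≥ 19] ≤ 35/38 ≈ 0.92105.


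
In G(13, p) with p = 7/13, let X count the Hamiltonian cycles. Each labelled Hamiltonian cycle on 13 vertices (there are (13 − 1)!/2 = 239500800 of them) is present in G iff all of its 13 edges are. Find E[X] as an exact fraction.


K_13 has (13 − 1)!/2 = 239500800 labelled Hamiltonian cycles.
For each such Hamiltonian cycle H, let X_H = 1 if all 13 edges of H are present in G. Then P[X_H = 1] = p^{13} = (7/13)^{13} = 96889010407/302875106592253.
By linearity: E[X] = Σ_H E[X_H] = 239500800 · p^{13} = 239500800 · 96889010407/302875106592253 = 23204995503684825600/302875106592253.
Numerically: E[X] ≈ 7.662e+04.

E[X] = 239500800 · (7/13)^{13} = 23204995503684825600/302875106592253 ≈ 7.662e+04.


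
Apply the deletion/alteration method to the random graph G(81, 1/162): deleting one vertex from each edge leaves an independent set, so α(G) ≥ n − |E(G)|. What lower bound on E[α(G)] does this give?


E[|E(G)|] = C(81, 2)·p = 3240 · (1/162) = 20.
E[α(G)] ≥ n − E[|E(G)|] = 81 − 20 = 61.
Numerically: ≈ 61.00000.
(This is only a lower bound; the true E[α(G)] may be larger.)

E[α(G)] ≥ 61 ≈ 61.00000.


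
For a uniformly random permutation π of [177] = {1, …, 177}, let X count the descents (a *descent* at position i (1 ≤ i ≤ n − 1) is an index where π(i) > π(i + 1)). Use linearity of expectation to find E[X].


Write X = Σ X_I over i = 1, …, 176, with X_I the indicator of one descent.
There are 176 indicators.
For each fixed i, the pair (π(i), π(i+1)) is a uniformly random ordered pair of distinct values from {1, …, 177}; by symmetry P[π(i) > π(i+1)] = 1/2.
By linearity: E[X] = 176 · (1/2) = (177 − 1) · (1/2) = 88 ≈ 88.000.

E[X] = 88 = 88.000.


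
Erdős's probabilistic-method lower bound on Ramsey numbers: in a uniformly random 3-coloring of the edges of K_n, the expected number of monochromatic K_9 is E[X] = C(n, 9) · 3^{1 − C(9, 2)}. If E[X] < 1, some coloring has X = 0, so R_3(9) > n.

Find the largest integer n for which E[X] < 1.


We need C(n, 9) · 3^{1 − 36} < 1, i.e. C(n, 9) < 3^{36 − 1} = 50031545098999707.
Check values of n near the boundary:
  n = 298: C(298, 9) = 45207677551849890; 45207677551849890 < 50031545098999707? YES
  n = 299: C(299, 9) = 46610674441390059; 46610674441390059 < 50031545098999707? YES
  n = 300: C(300, 9) = 48052241692154700; 48052241692154700 < 50031545098999707? YES
  n = 301: C(301, 9) = 49533303936090975; 49533303936090975 < 50031545098999707? YES
  n = 302: C(302, 9) = 51054804739588650; 51054804739588650 < 50031545098999707? NO
  n = 303: C(303, 9) = 52617706925494425; 52617706925494425 < 50031545098999707? NO
The largest n with C(n, 9) < 50031545098999707 is n = 301 (where E[X] = 16511101312030325/16677181699666569 ≈ 0.9900). Hence R_3(9) > 301, i.e. R_3(9) ≥ 302.

Largest n = 301; hence R_3(9) > 301.


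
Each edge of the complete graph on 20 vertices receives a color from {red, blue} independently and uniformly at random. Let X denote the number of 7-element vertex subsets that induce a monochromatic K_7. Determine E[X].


Let X = Σ_S X_S over the C(20, 7) = 77520 subsets S of size 7, where X_S = 1 if the K_7 on S is monochromatic.
For a fixed S, the K_7 on S has C(7, 2) = 21 edges. P[all 21 edges red] = (1/2)^21, and likewise for blue, so P[monochromatic] = 2·(1/2)^21 = 2^{1 − 21} = 1/1048576.
By linearity: E[X] = C(20, 7) · 2^{1 − 21} = 77520 · 1/1048576 = 4845/65536.
Numerically: E[X] ≈ 0.07393.

E[X] = C(20,7)·2^(1−C(7,2)) = 4845/65536 ≈ 0.07393.


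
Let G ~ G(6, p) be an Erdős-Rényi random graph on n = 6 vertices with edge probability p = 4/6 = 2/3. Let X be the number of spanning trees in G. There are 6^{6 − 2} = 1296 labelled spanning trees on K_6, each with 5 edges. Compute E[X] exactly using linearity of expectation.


K_6 has 6^{6 − 2} = 1296 labelled spanning trees.
For each such spanning tree H, let X_H = 1 if all 5 edges of H are present in G. Then P[X_H = 1] = p^{5} = (2/3)^{5} = 32/243.
By linearity: E[X] = Σ_H E[X_H] = 1296 · p^{5} = 1296 · 32/243 = 512/3.
Numerically: E[X] ≈ 170.667.

E[X] = 1296 · (2/3)^{5} = 512/3 ≈ 170.667.


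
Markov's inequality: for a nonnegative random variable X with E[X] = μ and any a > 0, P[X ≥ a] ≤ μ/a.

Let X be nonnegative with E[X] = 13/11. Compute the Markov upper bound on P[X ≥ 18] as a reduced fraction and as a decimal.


μ = E[X] = 13/11, a = 18.
Markov: P[X ≥ 18] ≤ μ/a = (13/11)/18 = 13/198.
Numerically: ≈ 0.066.
(Since a = 18 > μ = 1.182, the bound 13/198 is < 1 and informative.)

P[X ≥ 18] ≤ 13/198 ≈ 0.066.


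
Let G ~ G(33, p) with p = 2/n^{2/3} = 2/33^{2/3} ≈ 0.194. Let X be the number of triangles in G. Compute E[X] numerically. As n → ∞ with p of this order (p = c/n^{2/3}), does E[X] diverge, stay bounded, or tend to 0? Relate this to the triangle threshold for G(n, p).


Number of potential triangles: C(33, 3) = 5456.
Each occurs with probability p³ ≈ (0.194)³ ≈ 7.34619e-03.
By linearity: E[X] = C(33, 3)·p³ ≈ 5456 · 7.34619e-03 ≈ 40.081.
Since α = 2/3 < 1, p = c/n^{2/3} ≫ 1/n is above the triangle threshold p ~ 1/n. Asymptotically E[X] ~ (c³/6)·n^{3(1−α)} = (2³/6)·n^{1} → ∞; triangles are abundant w.h.p.

E[X] ≈ 40.081; in regime p = Θ(1/n^{2/3}) E[X] diverges (above the triangle threshold p ~ 1/n).


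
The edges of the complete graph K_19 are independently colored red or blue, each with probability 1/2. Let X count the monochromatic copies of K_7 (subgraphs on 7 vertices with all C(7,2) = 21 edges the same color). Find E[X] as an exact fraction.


Let X = Σ_S X_S over the C(19, 7) = 50388 subsets S of size 7, where X_S = 1 if the K_7 on S is monochromatic.
For a fixed S, the K_7 on S has C(7, 2) = 21 edges. P[all 21 edges red] = (1/2)^21, and likewise for blue, so P[monochromatic] = 2·(1/2)^21 = 2^{1 − 21} = 1/1048576.
By linearity: E[X] = C(19, 7) · 2^{1 − 21} = 50388 · 1/1048576 = 12597/262144.
Numerically: E[X] ≈ 0.048054.

E[X] = C(19,7)·2^(1−C(7,2)) = 12597/262144 ≈ 0.048054.


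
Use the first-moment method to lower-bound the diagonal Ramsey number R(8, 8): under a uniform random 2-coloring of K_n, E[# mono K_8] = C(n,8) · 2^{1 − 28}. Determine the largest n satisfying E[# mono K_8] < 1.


We need C(n, 8) · 2^{1 − 28} < 1, i.e. C(n, 8) < 2^{28 − 1} = 134217728.
Check values of n near the boundary:
  n = 37: C(37, 8) = 38608020; 38608020 < 134217728? YES
  n = 38: C(38, 8) = 48903492; 48903492 < 134217728? YES
  n = 39: C(39, 8) = 61523748; 61523748 < 134217728? YES
  n = 40: C(40, 8) = 76904685; 76904685 < 134217728? YES
  n = 41: C(41, 8) = 95548245; 95548245 < 134217728? YES
  n = 42: C(42, 8) = 118030185; 118030185 < 134217728? YES
  n = 43: C(43, 8) = 145008513; 145008513 < 134217728? NO
The largest n with C(n, 8) < 134217728 is n = 42 (where E[X] = 118030185/134217728 ≈ 0.8793934). Hence R(8, 8) > 42, i.e. R(8, 8) ≥ 43.

Largest n = 42; hence R(8, 8) > 42.
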